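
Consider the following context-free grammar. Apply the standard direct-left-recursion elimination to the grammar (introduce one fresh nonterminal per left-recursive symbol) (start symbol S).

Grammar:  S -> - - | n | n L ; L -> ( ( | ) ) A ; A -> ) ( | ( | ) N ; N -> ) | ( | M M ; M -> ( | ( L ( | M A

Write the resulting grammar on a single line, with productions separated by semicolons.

S -> - - | n | n L; L -> ( ( | ) ) A; A -> ) ( | ( | ) N; N -> ) | ( | M M; M -> ( M' | ( L ( M'; M' -> A M' | ε

Left recursion appears on M.
For M: α = {A}, β = {(, ( L (}. Rewrite as M → β M' and M' → α M' | ε.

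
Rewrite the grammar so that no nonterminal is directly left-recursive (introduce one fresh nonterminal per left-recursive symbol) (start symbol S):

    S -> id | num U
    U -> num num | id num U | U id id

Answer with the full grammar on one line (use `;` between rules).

Directly left-recursive nonterminal: U.
For U: α = {id id}, β = {num num, id num U}. Rewrite as U → β U' and U' → α U' | ε.

S -> id | num U; U -> num num U' | id num U U'; U' -> id id U' | ε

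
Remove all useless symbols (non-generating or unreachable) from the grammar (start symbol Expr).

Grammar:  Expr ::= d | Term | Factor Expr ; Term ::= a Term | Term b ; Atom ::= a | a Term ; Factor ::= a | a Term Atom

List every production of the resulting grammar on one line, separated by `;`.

Generating nonterminals: {Atom, Expr, Factor}.
Reachable from Expr after that: {Expr, Factor}.
Removed useless symbols: {Atom, Term} and every production mentioning them.

Expr ::= d | Factor Expr; Factor ::= a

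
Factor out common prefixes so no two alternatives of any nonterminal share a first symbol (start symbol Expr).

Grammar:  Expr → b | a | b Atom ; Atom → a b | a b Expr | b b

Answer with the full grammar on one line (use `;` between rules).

Expr has alternatives sharing prefix 'b': factor to Expr → b Expr1 with Expr1 → ε | Atom.
Atom has alternatives sharing prefix 'a b': factor to Atom → a b Atom1 with Atom1 → ε | Expr.

Expr → a | b Expr1; Atom → b b | a b Atom1; Expr1 → epsilon | Atom; Atom1 → epsilon | Expr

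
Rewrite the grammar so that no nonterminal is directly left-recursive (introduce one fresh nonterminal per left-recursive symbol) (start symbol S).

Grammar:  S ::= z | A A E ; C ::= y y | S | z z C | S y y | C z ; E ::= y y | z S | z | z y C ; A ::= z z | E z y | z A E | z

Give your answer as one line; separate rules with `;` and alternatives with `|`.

S ::= z | A A E; C ::= y y C' | S C' | z z C C' | S y y C'; E ::= y y | z S | z | z y C; A ::= z z | E z y | z A E | z; C' ::= z C' | epsilon

Directly left-recursive nonterminal: C.
For C: α = {z}, β = {y y, S, z z C, S y y}. Rewrite as C → β C' and C' → α C' | ε.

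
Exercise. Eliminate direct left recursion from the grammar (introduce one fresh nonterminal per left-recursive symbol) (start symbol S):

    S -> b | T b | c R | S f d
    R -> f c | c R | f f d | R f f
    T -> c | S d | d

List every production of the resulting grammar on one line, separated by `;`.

S, R are directly left-recursive.
For S: α = {f d}, β = {b, T b, c R}. Rewrite as S → β S' and S' → α S' | ε.
For R: α = {f f}, β = {f c, c R, f f d}. Rewrite as R → β R' and R' → α R' | ε.

S -> b S' | T b S' | c R S'; R -> f c R' | c R R' | f f d R'; T -> c | S d | d; S' -> f d S' | eps; R' -> f f R' | eps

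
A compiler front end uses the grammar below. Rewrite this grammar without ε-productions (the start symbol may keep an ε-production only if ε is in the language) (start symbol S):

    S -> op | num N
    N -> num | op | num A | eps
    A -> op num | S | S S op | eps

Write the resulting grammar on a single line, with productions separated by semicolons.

Nullable nonterminals: {A, N}.
ε ∉ L(G), so no ε-production is kept.
Add the nullable-subset variants: S → num N gives num N | num.

S -> op | num N | num; N -> num | op | num A; A -> op num | S | S S op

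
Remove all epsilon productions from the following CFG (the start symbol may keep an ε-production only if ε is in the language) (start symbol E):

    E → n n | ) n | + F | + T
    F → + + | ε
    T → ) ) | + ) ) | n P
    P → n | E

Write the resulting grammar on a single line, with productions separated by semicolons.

E → n n | ) n | + F | + | + T; F → + +; T → ) ) | + ) ) | n P; P → n | E

Nullable nonterminals: {F}.
ε ∉ L(G), so no ε-production is kept.
For each production, add variants omitting each subset of nullable occurrences: E → + F gives + F | +.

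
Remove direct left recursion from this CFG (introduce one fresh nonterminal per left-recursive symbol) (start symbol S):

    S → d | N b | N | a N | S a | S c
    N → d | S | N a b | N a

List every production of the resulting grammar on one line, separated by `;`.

Directly left-recursive nonterminals: S, N.
For S: α = {a, c}, β = {d, N b, N, a N}. Rewrite as S → β S' and S' → α S' | ε.
For N: α = {a b, a}, β = {d, S}. Rewrite as N → β N' and N' → α N' | ε.

S → d S' | N b S' | N S' | a N S'; N → d N' | S N'; S' → a S' | c S' | ε; N' → a b N' | a N' | ε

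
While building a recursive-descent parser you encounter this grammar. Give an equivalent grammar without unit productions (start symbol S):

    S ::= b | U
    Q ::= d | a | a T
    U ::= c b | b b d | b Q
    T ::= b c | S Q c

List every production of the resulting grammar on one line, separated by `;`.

Unit pairs: S ⇒* {U}.
For every A with A ⇒* B via unit rules, add B's non-unit alternatives to A; then delete every rule of the form X → Y.

S ::= c b | b b d | b Q | b; Q ::= d | a | a T; U ::= c b | b b d | b Q; T ::= b c | S Q c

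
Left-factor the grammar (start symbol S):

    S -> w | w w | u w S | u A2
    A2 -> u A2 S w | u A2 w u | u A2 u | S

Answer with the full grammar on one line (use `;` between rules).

S has alternatives sharing prefix 'w': factor to S → w S' with S' → ε | w.
S has alternatives sharing prefix 'u': factor to S → u S'' with S'' → w S | A2.
A2 has alternatives sharing prefix 'u A2': factor to A2 → u A2 A2' with A2' → S w | w u | u.

S -> w S' | u S''; A2 -> S | u A2 A2'; S' -> ε | w; S'' -> w S | A2; A2' -> S w | w u | u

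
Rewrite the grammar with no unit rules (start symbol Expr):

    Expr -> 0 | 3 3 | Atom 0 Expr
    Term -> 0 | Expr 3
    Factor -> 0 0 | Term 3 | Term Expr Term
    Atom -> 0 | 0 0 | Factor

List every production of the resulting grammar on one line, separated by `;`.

Unit pairs: Atom ⇒* {Factor}.
For each unit pair (A, B), copy every non-unit production of B to A, then drop all unit productions.

Expr -> 0 | 3 3 | Atom 0 Expr; Term -> 0 | Expr 3; Factor -> 0 0 | Term 3 | Term Expr Term; Atom -> 0 | 0 0 | Term 3 | Term Expr Term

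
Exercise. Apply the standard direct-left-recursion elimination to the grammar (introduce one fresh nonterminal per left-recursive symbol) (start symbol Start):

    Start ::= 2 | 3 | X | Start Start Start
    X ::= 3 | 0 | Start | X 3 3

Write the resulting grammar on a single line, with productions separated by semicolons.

Start ::= 2 Start1 | 3 Start1 | X Start1; X ::= 3 X1 | 0 X1 | Start X1; Start1 ::= Start Start Start1 | ε; X1 ::= 3 3 X1 | ε

Left recursion appears on Start, X.
For Start: α = {Start Start}, β = {2, 3, X}. Rewrite as Start → β Start1 and Start1 → α Start1 | ε.
For X: α = {3 3}, β = {3, 0, Start}. Rewrite as X → β X1 and X1 → α X1 | ε.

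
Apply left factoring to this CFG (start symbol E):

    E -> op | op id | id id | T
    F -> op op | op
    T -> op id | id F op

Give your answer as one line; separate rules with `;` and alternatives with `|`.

E -> id id | T | op E'; F -> op F'; T -> op id | id F op; E' -> ε | id; F' -> op | ε

E has alternatives sharing prefix 'op': factor to E → op E' with E' → ε | id.
F has alternatives sharing prefix 'op': factor to F → op F' with F' → op | ε.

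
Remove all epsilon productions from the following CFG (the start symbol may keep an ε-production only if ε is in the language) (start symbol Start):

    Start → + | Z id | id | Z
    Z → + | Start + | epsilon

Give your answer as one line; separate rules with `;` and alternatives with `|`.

The nullable symbols are {Start, Z}.
ε ∈ L(G) since Start is nullable, so keep Start → ε.
Expand every rule over subsets of its nullable positions: Start → Z id gives Z id | id.

Start → + | Z id | id | Z | epsilon; Z → + | Start +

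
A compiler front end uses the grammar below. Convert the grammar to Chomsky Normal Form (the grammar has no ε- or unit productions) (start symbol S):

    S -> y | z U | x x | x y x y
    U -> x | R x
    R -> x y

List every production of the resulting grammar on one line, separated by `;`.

S -> y | X1 U | X2 X2 | X2 Y1; U -> x | R X2; R -> X2 X3; X1 -> z; X2 -> x; X3 -> y; Y1 -> X3 Y2; Y2 -> X2 X3

Introduce a nonterminal for each terminal appearing in a rule of length ≥ 2: X1 → z, X2 → x, X3 → y.
Binarize each right-hand side of length ≥ 3 by chaining fresh nonterminals (Y1, Y2, …): affected rules were S → X2 X3 X2 X3.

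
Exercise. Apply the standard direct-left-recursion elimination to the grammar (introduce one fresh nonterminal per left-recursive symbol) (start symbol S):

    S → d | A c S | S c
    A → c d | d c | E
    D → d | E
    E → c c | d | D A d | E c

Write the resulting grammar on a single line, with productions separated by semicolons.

S → d S' | A c S S'; A → c d | d c | E; D → d | E; E → c c E' | d E' | D A d E'; S' → c S' | ε; E' → c E' | ε

S, E are directly left-recursive.
For S: α = {c}, β = {d, A c S}. Rewrite as S → β S' and S' → α S' | ε.
For E: α = {c}, β = {c c, d, D A d}. Rewrite as E → β E' and E' → α E' | ε.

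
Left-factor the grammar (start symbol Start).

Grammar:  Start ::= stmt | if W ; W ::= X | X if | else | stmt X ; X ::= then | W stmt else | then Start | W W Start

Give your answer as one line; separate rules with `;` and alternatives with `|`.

Start ::= stmt | if W; W ::= else | stmt X | X W1; X ::= then X1 | W X2; W1 ::= ε | if; X1 ::= ε | Start; X2 ::= stmt else | W Start

W has alternatives sharing prefix 'X': factor to W → X W1 with W1 → ε | if.
X has alternatives sharing prefix 'then': factor to X → then X1 with X1 → ε | Start.
X has alternatives sharing prefix 'W': factor to X → W X2 with X2 → stmt else | W Start.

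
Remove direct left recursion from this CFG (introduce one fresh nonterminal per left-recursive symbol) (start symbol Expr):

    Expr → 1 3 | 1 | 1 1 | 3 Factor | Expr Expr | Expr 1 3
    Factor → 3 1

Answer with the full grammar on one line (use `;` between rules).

Expr → 1 3 Expr1 | 1 Expr1 | 1 1 Expr1 | 3 Factor Expr1; Factor → 3 1; Expr1 → Expr Expr1 | 1 3 Expr1 | eps

Directly left-recursive nonterminal: Expr.
For Expr: α = {Expr, 1 3}, β = {1 3, 1, 1 1, 3 Factor}. Rewrite as Expr → β Expr1 and Expr1 → α Expr1 | ε.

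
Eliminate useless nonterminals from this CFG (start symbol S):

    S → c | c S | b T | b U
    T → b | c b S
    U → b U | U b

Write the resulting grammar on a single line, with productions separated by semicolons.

Generating nonterminals: {S, T}.
Reachable from S after that: {S, T}.
Removed useless symbols: {U} and every production mentioning them.

S → c | c S | b T; T → b | c b S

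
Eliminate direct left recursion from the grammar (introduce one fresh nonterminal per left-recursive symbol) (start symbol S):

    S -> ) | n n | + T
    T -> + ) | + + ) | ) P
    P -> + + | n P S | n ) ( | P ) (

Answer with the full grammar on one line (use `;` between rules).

S -> ) | n n | + T; T -> + ) | + + ) | ) P; P -> + + P' | n P S P' | n ) ( P'; P' -> ) ( P' | ε

P is directly left-recursive.
For P: α = {) (}, β = {+ +, n P S, n ) (}. Rewrite as P → β P' and P' → α P' | ε.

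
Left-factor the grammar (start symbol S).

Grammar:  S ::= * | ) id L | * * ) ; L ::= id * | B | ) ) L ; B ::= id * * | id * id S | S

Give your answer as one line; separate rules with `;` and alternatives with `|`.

S has alternatives sharing prefix '*': factor to S → * S' with S' → ε | * ).
B has alternatives sharing prefix 'id *': factor to B → id * B' with B' → * | id S.

S ::= ) id L | * S'; L ::= id * | B | ) ) L; B ::= S | id * B'; S' ::= ε | * ); B' ::= * | id S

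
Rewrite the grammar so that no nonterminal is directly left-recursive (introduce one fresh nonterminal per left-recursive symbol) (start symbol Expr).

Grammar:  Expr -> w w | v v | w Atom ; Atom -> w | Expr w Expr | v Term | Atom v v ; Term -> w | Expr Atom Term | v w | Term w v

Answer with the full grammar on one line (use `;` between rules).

Expr -> w w | v v | w Atom; Atom -> w Atom1 | Expr w Expr Atom1 | v Term Atom1; Term -> w Term1 | Expr Atom Term Term1 | v w Term1; Atom1 -> v v Atom1 | eps; Term1 -> w v Term1 | eps

Atom, Term are directly left-recursive.
For Atom: α = {v v}, β = {w, Expr w Expr, v Term}. Rewrite as Atom → β Atom1 and Atom1 → α Atom1 | ε.
For Term: α = {w v}, β = {w, Expr Atom Term, v w}. Rewrite as Term → β Term1 and Term1 → α Term1 | ε.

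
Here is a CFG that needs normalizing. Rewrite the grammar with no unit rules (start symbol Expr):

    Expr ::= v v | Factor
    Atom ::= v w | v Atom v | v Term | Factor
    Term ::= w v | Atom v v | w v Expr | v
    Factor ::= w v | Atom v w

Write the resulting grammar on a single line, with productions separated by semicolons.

Expr ::= w v | Atom v w | v v; Atom ::= v w | v Atom v | v Term | w v | Atom v w; Term ::= w v | Atom v v | w v Expr | v; Factor ::= w v | Atom v w

Unit pairs: Atom ⇒* {Factor}; Expr ⇒* {Factor}.
For each unit pair (A, B), copy every non-unit production of B to A, then drop all unit productions.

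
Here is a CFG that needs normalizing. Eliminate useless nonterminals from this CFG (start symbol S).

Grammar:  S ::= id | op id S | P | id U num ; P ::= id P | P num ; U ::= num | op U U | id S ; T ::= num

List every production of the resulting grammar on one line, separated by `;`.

S ::= id | op id S | id U num; U ::= num | op U U | id S

Generating nonterminals: {S, T, U}.
Reachable from S after that: {S, U}.
Removed useless symbols: {P, T} and every production mentioning them.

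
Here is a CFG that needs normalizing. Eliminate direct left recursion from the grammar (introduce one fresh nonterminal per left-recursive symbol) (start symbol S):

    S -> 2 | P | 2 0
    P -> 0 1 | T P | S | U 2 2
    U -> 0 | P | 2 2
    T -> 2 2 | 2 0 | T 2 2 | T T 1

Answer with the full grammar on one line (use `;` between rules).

S -> 2 | P | 2 0; P -> 0 1 | T P | S | U 2 2; U -> 0 | P | 2 2; T -> 2 2 T' | 2 0 T'; T' -> 2 2 T' | T 1 T' | ε

Directly left-recursive nonterminal: T.
For T: α = {2 2, T 1}, β = {2 2, 2 0}. Rewrite as T → β T' and T' → α T' | ε.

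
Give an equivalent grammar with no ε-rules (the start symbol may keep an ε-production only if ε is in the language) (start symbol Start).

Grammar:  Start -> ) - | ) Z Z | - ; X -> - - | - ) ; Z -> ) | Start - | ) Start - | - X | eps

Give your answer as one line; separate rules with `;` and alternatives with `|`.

Start -> ) - | ) Z Z | ) Z | ) | -; X -> - - | - ); Z -> ) | Start - | ) Start - | - X

Nullable nonterminals: {Z}.
ε ∉ L(G), so no ε-production is kept.
For each production, add variants omitting each subset of nullable occurrences: Start → ) Z Z gives ) Z Z | ) Z | ).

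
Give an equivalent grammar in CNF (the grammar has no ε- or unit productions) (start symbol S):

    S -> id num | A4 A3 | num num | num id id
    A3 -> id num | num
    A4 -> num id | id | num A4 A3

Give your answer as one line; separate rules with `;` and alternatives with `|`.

Introduce a nonterminal for each terminal appearing in a rule of length ≥ 2: X1 → id, X2 → num.
Binarize each right-hand side of length ≥ 3 by chaining fresh nonterminals (Y1, Y2, …): affected rules were S → X2 X1 X1; A4 → X2 A4 A3.

S -> X1 X2 | A4 A3 | X2 X2 | X2 Y1; A3 -> X1 X2 | num; A4 -> X2 X1 | id | X2 Y2; X1 -> id; X2 -> num; Y1 -> X1 X1; Y2 -> A4 A3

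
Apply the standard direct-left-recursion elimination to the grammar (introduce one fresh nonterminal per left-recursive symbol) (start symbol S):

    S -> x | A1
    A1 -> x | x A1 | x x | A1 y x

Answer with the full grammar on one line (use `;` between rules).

S -> x | A1; A1 -> x A1' | x A1 A1' | x x A1'; A1' -> y x A1' | ε

Directly left-recursive nonterminal: A1.
For A1: α = {y x}, β = {x, x A1, x x}. Rewrite as A1 → β A1' and A1' → α A1' | ε.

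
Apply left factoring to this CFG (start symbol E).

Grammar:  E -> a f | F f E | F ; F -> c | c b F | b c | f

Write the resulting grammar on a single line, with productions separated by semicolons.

E has alternatives sharing prefix 'F': factor to E → F E' with E' → f E | ε.
F has alternatives sharing prefix 'c': factor to F → c F' with F' → ε | b F.

E -> a f | F E'; F -> b c | f | c F'; E' -> f E | ε; F' -> ε | b F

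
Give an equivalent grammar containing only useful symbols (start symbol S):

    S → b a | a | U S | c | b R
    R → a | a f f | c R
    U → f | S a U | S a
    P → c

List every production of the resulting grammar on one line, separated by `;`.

S → b a | a | U S | c | b R; R → a | a f f | c R; U → f | S a U | S a

Generating nonterminals: {P, R, S, U}.
Reachable from S after that: {R, S, U}.
Removed useless symbols: {P} and every production mentioning them.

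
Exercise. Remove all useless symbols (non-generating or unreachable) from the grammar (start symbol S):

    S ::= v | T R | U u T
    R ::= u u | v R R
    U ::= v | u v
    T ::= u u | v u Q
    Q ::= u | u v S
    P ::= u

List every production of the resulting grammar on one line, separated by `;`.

S ::= v | T R | U u T; R ::= u u | v R R; U ::= v | u v; T ::= u u | v u Q; Q ::= u | u v S

Generating nonterminals: {P, Q, R, S, T, U}.
Reachable from S after that: {Q, R, S, T, U}.
Removed useless symbols: {P} and every production mentioning them.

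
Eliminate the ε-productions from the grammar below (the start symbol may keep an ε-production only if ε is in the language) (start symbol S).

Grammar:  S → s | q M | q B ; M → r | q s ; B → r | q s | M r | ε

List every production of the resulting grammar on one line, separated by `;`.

The nullable symbols are {B}.
ε ∉ L(G), so no ε-production is kept.
For each production, add variants omitting each subset of nullable occurrences: S → q B gives q B | q.

S → s | q M | q B | q; M → r | q s; B → r | q s | M r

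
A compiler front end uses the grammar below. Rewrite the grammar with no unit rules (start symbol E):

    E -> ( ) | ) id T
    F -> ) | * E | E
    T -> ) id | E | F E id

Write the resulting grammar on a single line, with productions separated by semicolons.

Unit pairs: F ⇒* {E}; T ⇒* {E}.
For every A with A ⇒* B via unit rules, add B's non-unit alternatives to A; then delete every rule of the form X → Y.

E -> ( ) | ) id T; F -> ( ) | ) id T | ) | * E; T -> ( ) | ) id T | ) id | F E id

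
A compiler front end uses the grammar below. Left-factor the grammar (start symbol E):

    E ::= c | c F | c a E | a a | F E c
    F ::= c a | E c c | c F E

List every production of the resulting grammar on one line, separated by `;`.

E has alternatives sharing prefix 'c': factor to E → c E' with E' → ε | F | a E.
F has alternatives sharing prefix 'c': factor to F → c F' with F' → a | F E.

E ::= a a | F E c | c E'; F ::= E c c | c F'; E' ::= epsilon | F | a E; F' ::= a | F E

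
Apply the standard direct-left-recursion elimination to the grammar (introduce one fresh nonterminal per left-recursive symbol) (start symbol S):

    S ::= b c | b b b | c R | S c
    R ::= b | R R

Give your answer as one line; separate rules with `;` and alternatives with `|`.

S ::= b c S' | b b b S' | c R S'; R ::= b R'; S' ::= c S' | ε; R' ::= R R' | ε

S, R are directly left-recursive.
For S: α = {c}, β = {b c, b b b, c R}. Rewrite as S → β S' and S' → α S' | ε.
For R: α = {R}, β = {b}. Rewrite as R → β R' and R' → α R' | ε.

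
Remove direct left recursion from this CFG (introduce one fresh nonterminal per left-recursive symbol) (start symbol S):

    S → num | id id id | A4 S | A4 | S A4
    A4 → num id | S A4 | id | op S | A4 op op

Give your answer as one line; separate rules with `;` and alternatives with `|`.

Directly left-recursive nonterminals: S, A4.
For S: α = {A4}, β = {num, id id id, A4 S, A4}. Rewrite as S → β S' and S' → α S' | ε.
For A4: α = {op op}, β = {num id, S A4, id, op S}. Rewrite as A4 → β A4' and A4' → α A4' | ε.

S → num S' | id id id S' | A4 S S' | A4 S'; A4 → num id A4' | S A4 A4' | id A4' | op S A4'; S' → A4 S' | ε; A4' → op op A4' | ε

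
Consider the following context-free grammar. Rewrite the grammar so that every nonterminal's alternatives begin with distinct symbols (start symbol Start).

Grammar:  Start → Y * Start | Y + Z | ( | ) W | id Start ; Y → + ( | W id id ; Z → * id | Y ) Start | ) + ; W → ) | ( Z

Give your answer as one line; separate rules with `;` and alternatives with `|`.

Start has alternatives sharing prefix 'Y': factor to Start → Y Start1 with Start1 → * Start | + Z.

Start → ( | ) W | id Start | Y Start1; Y → + ( | W id id; Z → * id | Y ) Start | ) +; W → ) | ( Z; Start1 → * Start | + Z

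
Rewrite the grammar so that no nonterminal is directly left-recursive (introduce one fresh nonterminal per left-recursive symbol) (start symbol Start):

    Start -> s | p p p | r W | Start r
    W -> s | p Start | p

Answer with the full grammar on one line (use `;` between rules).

Start -> s Start1 | p p p Start1 | r W Start1; W -> s | p Start | p; Start1 -> r Start1 | ε

Start is directly left-recursive.
For Start: α = {r}, β = {s, p p p, r W}. Rewrite as Start → β Start1 and Start1 → α Start1 | ε.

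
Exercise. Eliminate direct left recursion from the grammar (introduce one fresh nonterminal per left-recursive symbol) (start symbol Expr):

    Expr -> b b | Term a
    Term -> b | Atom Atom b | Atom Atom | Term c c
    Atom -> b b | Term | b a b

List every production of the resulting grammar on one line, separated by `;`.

Left recursion appears on Term.
For Term: α = {c c}, β = {b, Atom Atom b, Atom Atom}. Rewrite as Term → β Term1 and Term1 → α Term1 | ε.

Expr -> b b | Term a; Term -> b Term1 | Atom Atom b Term1 | Atom Atom Term1; Atom -> b b | Term | b a b; Term1 -> c c Term1 | ε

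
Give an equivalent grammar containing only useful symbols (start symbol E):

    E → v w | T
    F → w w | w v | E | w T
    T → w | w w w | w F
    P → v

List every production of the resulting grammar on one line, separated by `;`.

Generating nonterminals: {E, F, P, T}.
Reachable from E after that: {E, F, T}.
Removed useless symbols: {P} and every production mentioning them.

E → v w | T; F → w w | w v | E | w T; T → w | w w w | w F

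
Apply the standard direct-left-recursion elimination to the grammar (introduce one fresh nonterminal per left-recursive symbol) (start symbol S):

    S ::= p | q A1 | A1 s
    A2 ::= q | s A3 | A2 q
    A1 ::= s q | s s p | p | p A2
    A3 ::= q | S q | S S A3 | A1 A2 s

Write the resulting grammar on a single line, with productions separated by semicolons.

S ::= p | q A1 | A1 s; A2 ::= q A2' | s A3 A2'; A1 ::= s q | s s p | p | p A2; A3 ::= q | S q | S S A3 | A1 A2 s; A2' ::= q A2' | ε

Left recursion appears on A2.
For A2: α = {q}, β = {q, s A3}. Rewrite as A2 → β A2' and A2' → α A2' | ε.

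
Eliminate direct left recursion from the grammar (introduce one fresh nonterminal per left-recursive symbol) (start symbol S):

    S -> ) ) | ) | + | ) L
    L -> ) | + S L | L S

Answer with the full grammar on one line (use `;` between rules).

S -> ) ) | ) | + | ) L; L -> ) L' | + S L L'; L' -> S L' | ε

L is directly left-recursive.
For L: α = {S}, β = {), + S L}. Rewrite as L → β L' and L' → α L' | ε.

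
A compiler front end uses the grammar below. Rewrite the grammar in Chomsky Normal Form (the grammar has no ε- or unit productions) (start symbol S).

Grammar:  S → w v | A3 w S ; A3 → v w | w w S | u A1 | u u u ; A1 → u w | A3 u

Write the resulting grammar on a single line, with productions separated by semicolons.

S → X1 X2 | A3 Y1; A3 → X2 X1 | X1 Y2 | X3 A1 | X3 Y3; A1 → X3 X1 | A3 X3; X1 → w; X2 → v; X3 → u; Y1 → X1 S; Y2 → X1 S; Y3 → X3 X3

Introduce a nonterminal for each terminal appearing in a rule of length ≥ 2: X1 → w, X2 → v, X3 → u.
Binarize each right-hand side of length ≥ 3 by chaining fresh nonterminals (Y1, Y2, …): affected rules were S → A3 X1 S; A3 → X1 X1 S; A3 → X3 X3 X3.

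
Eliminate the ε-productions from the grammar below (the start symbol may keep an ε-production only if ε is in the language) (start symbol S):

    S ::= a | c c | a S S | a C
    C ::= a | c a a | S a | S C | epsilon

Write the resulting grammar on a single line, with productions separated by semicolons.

Nullable set = {C}.
ε ∉ L(G), so no ε-production is kept.
For each production, add variants omitting each subset of nullable occurrences: C → S C gives S C | S.

S ::= a | c c | a S S | a C; C ::= a | c a a | S a | S C | S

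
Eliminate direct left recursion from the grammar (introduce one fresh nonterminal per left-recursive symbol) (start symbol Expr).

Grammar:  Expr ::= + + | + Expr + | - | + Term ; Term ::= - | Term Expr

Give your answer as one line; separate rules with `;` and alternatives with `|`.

Directly left-recursive nonterminal: Term.
For Term: α = {Expr}, β = {-}. Rewrite as Term → β Term1 and Term1 → α Term1 | ε.

Expr ::= + + | + Expr + | - | + Term; Term ::= - Term1; Term1 ::= Expr Term1 | ε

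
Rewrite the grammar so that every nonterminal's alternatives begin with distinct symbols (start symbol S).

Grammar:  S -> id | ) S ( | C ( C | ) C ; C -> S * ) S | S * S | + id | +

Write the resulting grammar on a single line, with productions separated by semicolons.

S -> id | C ( C | ) S'; C -> S * C' | + C''; S' -> S ( | C; C' -> ) S | S; C'' -> id | ε

S has alternatives sharing prefix ')': factor to S → ) S' with S' → S ( | C.
C has alternatives sharing prefix 'S *': factor to C → S * C' with C' → ) S | S.
C has alternatives sharing prefix '+': factor to C → + C'' with C'' → id | ε.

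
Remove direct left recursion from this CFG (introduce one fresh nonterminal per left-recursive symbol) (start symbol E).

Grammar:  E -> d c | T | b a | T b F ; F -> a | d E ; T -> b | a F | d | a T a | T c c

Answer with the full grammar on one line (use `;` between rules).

E -> d c | T | b a | T b F; F -> a | d E; T -> b T' | a F T' | d T' | a T a T'; T' -> c c T' | ε

Directly left-recursive nonterminal: T.
For T: α = {c c}, β = {b, a F, d, a T a}. Rewrite as T → β T' and T' → α T' | ε.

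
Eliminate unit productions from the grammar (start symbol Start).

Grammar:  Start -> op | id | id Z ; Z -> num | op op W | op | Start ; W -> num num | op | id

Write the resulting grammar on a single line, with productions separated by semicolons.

Start -> op | id | id Z; Z -> num | op op W | op | id | id Z; W -> num num | op | id

Unit pairs: Z ⇒* {Start}.
Replace each nonterminal's rules with the union of the non-unit rules of every nonterminal it unit-derives.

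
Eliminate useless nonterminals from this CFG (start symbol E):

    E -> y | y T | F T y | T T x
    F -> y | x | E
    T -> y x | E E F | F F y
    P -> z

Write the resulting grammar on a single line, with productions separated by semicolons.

Generating nonterminals: {E, F, P, T}.
Reachable from E after that: {E, F, T}.
Removed useless symbols: {P} and every production mentioning them.

E -> y | y T | F T y | T T x; F -> y | x | E; T -> y x | E E F | F F y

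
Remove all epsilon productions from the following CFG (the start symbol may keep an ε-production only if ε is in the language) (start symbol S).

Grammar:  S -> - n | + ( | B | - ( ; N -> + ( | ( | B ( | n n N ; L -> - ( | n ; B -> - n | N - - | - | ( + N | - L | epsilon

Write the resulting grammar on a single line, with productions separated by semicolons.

S -> - n | + ( | B | - ( | epsilon; N -> + ( | ( | B ( | n n N; L -> - ( | n; B -> - n | N - - | - | ( + N | - L

Nullable set = {B, S}.
ε ∈ L(G) since S is nullable, so keep S → ε.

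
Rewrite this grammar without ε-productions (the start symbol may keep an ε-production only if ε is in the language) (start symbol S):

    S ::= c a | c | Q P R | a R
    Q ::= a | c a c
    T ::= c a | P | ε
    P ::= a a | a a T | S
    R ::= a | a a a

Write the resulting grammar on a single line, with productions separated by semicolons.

S ::= c a | c | Q P R | a R; Q ::= a | c a c; T ::= c a | P; P ::= a a | a a T | S; R ::= a | a a a

Nullable nonterminals: {T}.
ε ∉ L(G), so no ε-production is kept.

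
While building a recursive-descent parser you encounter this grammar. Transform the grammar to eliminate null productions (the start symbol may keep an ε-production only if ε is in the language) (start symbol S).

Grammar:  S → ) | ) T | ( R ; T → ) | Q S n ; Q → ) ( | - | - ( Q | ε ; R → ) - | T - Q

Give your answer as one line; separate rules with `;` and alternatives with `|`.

Nullable nonterminals: {Q}.
ε ∉ L(G), so no ε-production is kept.
Add the nullable-subset variants: T → Q S n gives Q S n | S n. Q → - ( Q gives - ( Q | - (. R → T - Q gives T - Q | T -.

S → ) | ) T | ( R; T → ) | Q S n | S n; Q → ) ( | - | - ( Q | - (; R → ) - | T - Q | T -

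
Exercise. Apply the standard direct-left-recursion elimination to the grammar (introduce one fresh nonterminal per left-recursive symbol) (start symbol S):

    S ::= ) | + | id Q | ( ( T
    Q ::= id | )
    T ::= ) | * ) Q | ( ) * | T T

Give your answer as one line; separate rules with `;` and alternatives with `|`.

Directly left-recursive nonterminal: T.
For T: α = {T}, β = {), * ) Q, ( ) *}. Rewrite as T → β T' and T' → α T' | ε.

S ::= ) | + | id Q | ( ( T; Q ::= id | ); T ::= ) T' | * ) Q T' | ( ) * T'; T' ::= T T' | ε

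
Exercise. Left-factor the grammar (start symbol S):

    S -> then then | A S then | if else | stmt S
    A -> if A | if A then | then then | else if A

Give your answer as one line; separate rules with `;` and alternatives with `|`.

A has alternatives sharing prefix 'if A': factor to A → if A A' with A' → ε | then.

S -> then then | A S then | if else | stmt S; A -> then then | else if A | if A A'; A' -> ε | then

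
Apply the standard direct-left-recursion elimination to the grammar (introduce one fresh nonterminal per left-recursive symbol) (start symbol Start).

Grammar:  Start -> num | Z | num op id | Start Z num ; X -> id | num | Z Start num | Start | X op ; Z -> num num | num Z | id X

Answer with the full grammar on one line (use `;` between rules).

Start -> num Start1 | Z Start1 | num op id Start1; X -> id X1 | num X1 | Z Start num X1 | Start X1; Z -> num num | num Z | id X; Start1 -> Z num Start1 | ε; X1 -> op X1 | ε

Start, X are directly left-recursive.
For Start: α = {Z num}, β = {num, Z, num op id}. Rewrite as Start → β Start1 and Start1 → α Start1 | ε.
For X: α = {op}, β = {id, num, Z Start num, Start}. Rewrite as X → β X1 and X1 → α X1 | ε.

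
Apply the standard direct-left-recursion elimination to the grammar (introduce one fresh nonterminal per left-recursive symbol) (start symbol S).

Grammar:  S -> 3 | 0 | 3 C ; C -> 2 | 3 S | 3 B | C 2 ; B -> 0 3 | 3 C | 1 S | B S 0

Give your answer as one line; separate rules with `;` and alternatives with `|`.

Left recursion appears on C, B.
For C: α = {2}, β = {2, 3 S, 3 B}. Rewrite as C → β C' and C' → α C' | ε.
For B: α = {S 0}, β = {0 3, 3 C, 1 S}. Rewrite as B → β B' and B' → α B' | ε.

S -> 3 | 0 | 3 C; C -> 2 C' | 3 S C' | 3 B C'; B -> 0 3 B' | 3 C B' | 1 S B'; C' -> 2 C' | ε; B' -> S 0 B' | ε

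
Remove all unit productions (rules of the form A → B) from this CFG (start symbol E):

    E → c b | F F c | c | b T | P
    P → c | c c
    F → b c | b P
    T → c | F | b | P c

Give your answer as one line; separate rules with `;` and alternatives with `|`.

Unit pairs: E ⇒* {P}; T ⇒* {F}.
For every A with A ⇒* B via unit rules, add B's non-unit alternatives to A; then delete every rule of the form X → Y.

E → c b | F F c | c | b T | c c; P → c | c c; F → b c | b P; T → b c | b P | c | b | P c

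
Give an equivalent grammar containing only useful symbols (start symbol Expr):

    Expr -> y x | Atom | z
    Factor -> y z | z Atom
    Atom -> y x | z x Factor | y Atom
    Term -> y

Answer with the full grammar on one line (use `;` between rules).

Expr -> y x | Atom | z; Factor -> y z | z Atom; Atom -> y x | z x Factor | y Atom

Generating nonterminals: {Atom, Expr, Factor, Term}.
Reachable from Expr after that: {Atom, Expr, Factor}.
Removed useless symbols: {Term} and every production mentioning them.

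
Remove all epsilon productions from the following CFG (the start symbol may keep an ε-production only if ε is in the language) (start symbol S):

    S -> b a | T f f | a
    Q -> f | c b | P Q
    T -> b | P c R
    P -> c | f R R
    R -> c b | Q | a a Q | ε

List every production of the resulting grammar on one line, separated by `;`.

Nullable nonterminals: {R}.
ε ∉ L(G), so no ε-production is kept.
Add the nullable-subset variants: T → P c R gives P c R | P c. P → f R R gives f R R | f R | f.

S -> b a | T f f | a; Q -> f | c b | P Q; T -> b | P c R | P c; P -> c | f R R | f R | f; R -> c b | Q | a a Q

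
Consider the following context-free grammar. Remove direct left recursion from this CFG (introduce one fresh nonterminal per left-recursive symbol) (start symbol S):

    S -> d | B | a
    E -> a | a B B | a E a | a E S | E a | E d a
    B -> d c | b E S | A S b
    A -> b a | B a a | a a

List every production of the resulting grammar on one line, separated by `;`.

S -> d | B | a; E -> a E' | a B B E' | a E a E' | a E S E'; B -> d c | b E S | A S b; A -> b a | B a a | a a; E' -> a E' | d a E' | ε

Left recursion appears on E.
For E: α = {a, d a}, β = {a, a B B, a E a, a E S}. Rewrite as E → β E' and E' → α E' | ε.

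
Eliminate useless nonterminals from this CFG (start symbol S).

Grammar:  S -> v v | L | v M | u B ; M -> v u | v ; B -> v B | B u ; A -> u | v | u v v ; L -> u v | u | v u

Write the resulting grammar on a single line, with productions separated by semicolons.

Generating nonterminals: {A, L, M, S}.
Reachable from S after that: {L, M, S}.
Removed useless symbols: {A, B} and every production mentioning them.

S -> v v | L | v M; M -> v u | v; L -> u v | u | v u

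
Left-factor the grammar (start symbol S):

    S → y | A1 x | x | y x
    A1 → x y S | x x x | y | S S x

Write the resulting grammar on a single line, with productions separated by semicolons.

S has alternatives sharing prefix 'y': factor to S → y S' with S' → ε | x.
A1 has alternatives sharing prefix 'x': factor to A1 → x A1' with A1' → y S | x x.

S → A1 x | x | y S'; A1 → y | S S x | x A1'; S' → ε | x; A1' → y S | x x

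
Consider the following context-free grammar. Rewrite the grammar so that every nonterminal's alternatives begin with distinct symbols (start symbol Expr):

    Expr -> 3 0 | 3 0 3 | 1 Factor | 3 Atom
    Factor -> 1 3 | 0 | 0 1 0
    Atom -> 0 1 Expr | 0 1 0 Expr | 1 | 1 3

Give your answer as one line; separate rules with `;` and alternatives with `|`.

Expr has alternatives sharing prefix '3': factor to Expr → 3 Expr1 with Expr1 → 0 | 0 3 | Atom.
Factor has alternatives sharing prefix '0': factor to Factor → 0 Factor1 with Factor1 → ε | 1 0.
Atom has alternatives sharing prefix '0 1': factor to Atom → 0 1 Atom1 with Atom1 → Expr | 0 Expr.
Atom has alternatives sharing prefix '1': factor to Atom → 1 Atom2 with Atom2 → ε | 3.
Expr1 has alternatives sharing prefix '0': factor to Expr1 → 0 Expr11 with Expr11 → ε | 3.

Expr -> 1 Factor | 3 Expr1; Factor -> 1 3 | 0 Factor1; Atom -> 0 1 Atom1 | 1 Atom2; Expr1 -> Atom | 0 Expr11; Factor1 -> ε | 1 0; Atom1 -> Expr | 0 Expr; Atom2 -> ε | 3; Expr11 -> ε | 3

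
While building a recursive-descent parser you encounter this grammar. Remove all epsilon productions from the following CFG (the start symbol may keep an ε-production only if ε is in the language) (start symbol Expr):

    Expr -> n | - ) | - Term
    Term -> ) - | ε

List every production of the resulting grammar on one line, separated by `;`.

Expr -> n | - ) | - Term | -; Term -> ) -

Nullable nonterminals: {Term}.
ε ∉ L(G), so no ε-production is kept.
For each production, add variants omitting each subset of nullable occurrences: Expr → - Term gives - Term | -.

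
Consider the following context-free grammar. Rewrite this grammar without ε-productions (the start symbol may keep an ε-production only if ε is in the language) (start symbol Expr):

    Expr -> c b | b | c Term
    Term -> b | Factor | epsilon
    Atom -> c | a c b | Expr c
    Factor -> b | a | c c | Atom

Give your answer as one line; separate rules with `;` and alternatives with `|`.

Expr -> c b | b | c Term | c; Term -> b | Factor; Atom -> c | a c b | Expr c; Factor -> b | a | c c | Atom

Nullable set = {Term}.
ε ∉ L(G), so no ε-production is kept.
Add the nullable-subset variants: Expr → c Term gives c Term | c.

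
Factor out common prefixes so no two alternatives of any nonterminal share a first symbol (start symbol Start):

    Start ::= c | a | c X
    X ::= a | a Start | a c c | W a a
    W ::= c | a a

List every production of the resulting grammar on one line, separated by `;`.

Start ::= a | c Start1; X ::= W a a | a X1; W ::= c | a a; Start1 ::= ε | X; X1 ::= ε | Start | c c

Start has alternatives sharing prefix 'c': factor to Start → c Start1 with Start1 → ε | X.
X has alternatives sharing prefix 'a': factor to X → a X1 with X1 → ε | Start | c c.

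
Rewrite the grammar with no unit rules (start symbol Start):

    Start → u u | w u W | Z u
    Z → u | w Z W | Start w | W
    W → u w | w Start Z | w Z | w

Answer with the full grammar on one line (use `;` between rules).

Start → u u | w u W | Z u; Z → u | w Z W | Start w | u w | w Start Z | w Z | w; W → u w | w Start Z | w Z | w

Unit pairs: Z ⇒* {W}.
Replace each nonterminal's rules with the union of the non-unit rules of every nonterminal it unit-derives.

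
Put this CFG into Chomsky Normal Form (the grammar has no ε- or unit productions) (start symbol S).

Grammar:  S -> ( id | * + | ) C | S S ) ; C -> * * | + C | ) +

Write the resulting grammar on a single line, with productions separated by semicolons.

S -> X1 X2 | X3 X4 | X5 C | S Y1; C -> X3 X3 | X4 C | X5 X4; X1 -> (; X2 -> id; X3 -> *; X4 -> +; X5 -> ); Y1 -> S X5

Introduce a nonterminal for each terminal appearing in a rule of length ≥ 2: X1 → (, X2 → id, X3 → *, X4 → +, X5 → ).
Binarize each right-hand side of length ≥ 3 by chaining fresh nonterminals (Y1, Y2, …): affected rules were S → S S X5.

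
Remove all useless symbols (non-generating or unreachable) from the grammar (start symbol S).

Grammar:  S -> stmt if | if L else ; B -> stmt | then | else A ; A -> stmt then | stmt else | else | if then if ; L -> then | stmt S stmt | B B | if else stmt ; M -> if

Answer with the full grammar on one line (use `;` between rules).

S -> stmt if | if L else; B -> stmt | then | else A; A -> stmt then | stmt else | else | if then if; L -> then | stmt S stmt | B B | if else stmt

Generating nonterminals: {A, B, L, M, S}.
Reachable from S after that: {A, B, L, S}.
Removed useless symbols: {M} and every production mentioning them.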